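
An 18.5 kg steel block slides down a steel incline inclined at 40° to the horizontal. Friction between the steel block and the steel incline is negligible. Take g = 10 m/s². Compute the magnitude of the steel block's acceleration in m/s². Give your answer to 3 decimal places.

6.428 m/s²

Resolving the weight along the incline: the component pulling the steel block down the slope is mg sin 40° = 18.5 × 10 × 0.6428 = 118.918 N, and the normal force is N = mg cos 40° = 18.5 × 10 × 0.7660 = 141.710 N.
With no friction the net force along the incline is 118.918 N, so a = g sin 40° = 118.918 / 18.5 = 6.4280 m/s².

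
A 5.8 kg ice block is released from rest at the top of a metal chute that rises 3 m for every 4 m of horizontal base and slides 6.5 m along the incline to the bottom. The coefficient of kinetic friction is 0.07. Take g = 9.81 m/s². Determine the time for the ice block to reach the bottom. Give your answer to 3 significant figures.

1.56 s

The weight component along the incline is mg sin 36.87° = 34.139 N and the normal force is N = mg cos 36.87° = 45.518 N.
Friction up the slope is f = μN = 0.07 × 45.518 = 3.186 N, so the net downslope force is 34.139 − 3.186 = 30.953 N and a = 30.953 / 5.8 = 5.3367 m/s².
Starting from rest, L = ½at², so t = √(2L/a) = √(2 × 6.5 / 5.3367) = 1.5608 s.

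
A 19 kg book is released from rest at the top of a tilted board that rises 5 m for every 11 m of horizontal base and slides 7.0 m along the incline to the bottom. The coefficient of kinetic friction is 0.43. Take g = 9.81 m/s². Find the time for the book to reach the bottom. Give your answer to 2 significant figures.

The weight component along the incline is mg sin 24.44° = 77.129 N and the normal force is N = mg cos 24.44° = 169.683 N.
Friction up the slope is f = μN = 0.43 × 169.683 = 72.964 N, so the net downslope force is 77.129 − 72.964 = 4.165 N and a = 4.165 / 19 = 0.2192 m/s².
Starting from rest, L = ½at², so t = √(2L/a) = √(2 × 7.0 / 0.2192) = 7.9918 s.

8.0 s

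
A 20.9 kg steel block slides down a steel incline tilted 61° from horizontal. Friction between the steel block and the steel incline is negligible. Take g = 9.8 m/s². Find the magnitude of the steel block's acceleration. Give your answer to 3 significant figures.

8.57 m/s²

Resolving the weight along the incline: the component pulling the steel block down the slope is mg sin 61° = 20.9 × 9.8 × 0.8746 = 179.136 N, and the normal force is N = mg cos 61° = 20.9 × 9.8 × 0.4848 = 99.297 N.
With no friction the net force along the incline is 179.136 N, so a = g sin 61° = 179.136 / 20.9 = 8.5711 m/s².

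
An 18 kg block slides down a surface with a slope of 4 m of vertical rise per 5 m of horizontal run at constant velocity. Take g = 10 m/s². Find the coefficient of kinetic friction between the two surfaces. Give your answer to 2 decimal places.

0.80

At constant velocity the net force along the incline is zero: mg sin 38.66° = μ mg cos 38.66°.
So μ = tan 38.66° = 0.6247 / 0.7809 = 0.8000.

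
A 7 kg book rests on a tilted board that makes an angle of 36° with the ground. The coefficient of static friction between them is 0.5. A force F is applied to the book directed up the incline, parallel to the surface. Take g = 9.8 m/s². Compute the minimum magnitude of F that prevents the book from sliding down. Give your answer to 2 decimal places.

The normal force is N = mg cos 36° = 55.499 N. With F at its minimum the book is on the verge of sliding down, so static friction is at its maximum μ_s N = 0.5 × 55.499 = 27.750 N and acts up the slope.
Equilibrium along the incline: F + μ_s N = mg sin 36°, so F = 40.322 − 27.750 = 12.572 N.

12.57 N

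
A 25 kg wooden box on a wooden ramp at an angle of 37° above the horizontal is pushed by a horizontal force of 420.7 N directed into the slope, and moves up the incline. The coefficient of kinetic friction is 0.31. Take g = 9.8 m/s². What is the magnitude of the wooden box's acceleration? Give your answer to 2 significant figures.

The horizontal push has components F cos 37° = 420.7 × 0.7986 = 335.971 N up the incline and F sin 37° = 420.7 × 0.6018 = 253.177 N pressing into the surface.
The normal force is therefore N = mg cos 37° + F sin 37° = 195.657 + 253.177 = 448.834 N, and kinetic friction down the slope is μN = 0.31 × 448.834 = 139.139 N.
Along the incline: F cos 37° − mg sin 37° − μN = ma, so 335.971 − 147.441 − 139.139 = 25 a, giving a = 1.9756 m/s².

2.0 m/s²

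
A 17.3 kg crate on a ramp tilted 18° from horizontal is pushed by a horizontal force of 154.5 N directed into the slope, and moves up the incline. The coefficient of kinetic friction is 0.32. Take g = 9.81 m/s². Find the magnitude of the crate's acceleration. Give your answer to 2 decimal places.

1.59 m/s²

The horizontal push has components F cos 18° = 154.5 × 0.9511 = 146.945 N up the incline and F sin 18° = 154.5 × 0.3090 = 47.740 N pressing into the surface.
The normal force is therefore N = mg cos 18° + F sin 18° = 161.414 + 47.740 = 209.154 N, and kinetic friction down the slope is μN = 0.32 × 209.154 = 66.929 N.
Along the incline: F cos 18° − mg sin 18° − μN = ma, so 146.945 − 52.441 − 66.929 = 17.3 a, giving a = 1.5939 m/s².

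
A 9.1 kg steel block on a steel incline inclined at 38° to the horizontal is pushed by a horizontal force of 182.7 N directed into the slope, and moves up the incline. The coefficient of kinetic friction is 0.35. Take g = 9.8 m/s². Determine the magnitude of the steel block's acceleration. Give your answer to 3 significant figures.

2.76 m/s²

The horizontal push has components F cos 38° = 182.7 × 0.7880 = 143.968 N up the incline and F sin 38° = 182.7 × 0.6157 = 112.488 N pressing into the surface.
The normal force is therefore N = mg cos 38° + F sin 38° = 70.274 + 112.488 = 182.762 N, and kinetic friction down the slope is μN = 0.35 × 182.762 = 63.967 N.
Along the incline: F cos 38° − mg sin 38° − μN = ma, so 143.968 − 54.908 − 63.967 = 9.1 a, giving a = 2.7575 m/s².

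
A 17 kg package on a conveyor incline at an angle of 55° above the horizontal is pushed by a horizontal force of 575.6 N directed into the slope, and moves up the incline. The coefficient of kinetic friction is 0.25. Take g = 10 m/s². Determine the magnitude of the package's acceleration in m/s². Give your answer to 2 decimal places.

The horizontal push has components F cos 55° = 575.6 × 0.5736 = 330.164 N up the incline and F sin 55° = 575.6 × 0.8192 = 471.532 N pressing into the surface.
The normal force is therefore N = mg cos 55° + F sin 55° = 97.512 + 471.532 = 569.044 N, and kinetic friction down the slope is μN = 0.25 × 569.044 = 142.261 N.
Along the incline: F cos 55° − mg sin 55° − μN = ma, so 330.164 − 139.264 − 142.261 = 17 a, giving a = 2.8611 m/s².

2.86 m/s²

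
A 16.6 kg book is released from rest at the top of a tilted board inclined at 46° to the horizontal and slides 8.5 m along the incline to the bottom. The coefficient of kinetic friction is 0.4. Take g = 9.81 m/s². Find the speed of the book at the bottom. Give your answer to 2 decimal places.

8.58 m/s

The weight component along the incline is mg sin 46° = 117.142 N and the normal force is N = mg cos 46° = 113.122 N.
Friction up the slope is f = μN = 0.4 × 113.122 = 45.249 N, so the net downslope force is 117.142 − 45.249 = 71.893 N and a = 71.893 / 16.6 = 4.3309 m/s².
Starting from rest over a distance of 8.5 m, v² = 2aL = 2 × 4.3309 × 8.5 = 73.6253, so v = 8.5805 m/s.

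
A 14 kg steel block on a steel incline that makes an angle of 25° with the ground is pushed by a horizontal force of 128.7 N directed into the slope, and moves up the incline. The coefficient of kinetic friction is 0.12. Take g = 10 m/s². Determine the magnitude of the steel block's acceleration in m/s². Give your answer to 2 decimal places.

The horizontal push has components F cos 25° = 128.7 × 0.9063 = 116.641 N up the incline and F sin 25° = 128.7 × 0.4226 = 54.389 N pressing into the surface.
The normal force is therefore N = mg cos 25° + F sin 25° = 126.882 + 54.389 = 181.271 N, and kinetic friction down the slope is μN = 0.12 × 181.271 = 21.753 N.
Along the incline: F cos 25° − mg sin 25° − μN = ma, so 116.641 − 59.164 − 21.753 = 14 a, giving a = 2.5517 m/s².

2.55 m/s²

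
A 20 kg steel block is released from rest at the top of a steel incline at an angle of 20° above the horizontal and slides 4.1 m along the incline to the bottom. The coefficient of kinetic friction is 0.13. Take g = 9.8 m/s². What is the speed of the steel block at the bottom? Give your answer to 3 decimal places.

4.203 m/s

The weight component along the incline is mg sin 20° = 67.036 N and the normal force is N = mg cos 20° = 184.180 N.
Friction up the slope is f = μN = 0.13 × 184.180 = 23.943 N, so the net downslope force is 67.036 − 23.943 = 43.093 N and a = 43.093 / 20 = 2.1547 m/s².
Starting from rest over a distance of 4.1 m, v² = 2aL = 2 × 2.1547 × 4.1 = 17.6685, so v = 4.2034 m/s.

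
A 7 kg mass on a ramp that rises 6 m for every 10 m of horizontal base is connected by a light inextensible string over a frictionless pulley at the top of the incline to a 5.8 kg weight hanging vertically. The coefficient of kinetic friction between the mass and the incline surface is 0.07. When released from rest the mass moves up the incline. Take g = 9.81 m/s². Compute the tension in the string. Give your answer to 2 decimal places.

For the mass on the incline: the weight component along the slope is m₁g sin 30.96° = 7 × 9.81 × 0.5145 = 35.331 N and the normal force is N = m₁g cos 30.96° = 58.884 N.
Kinetic friction opposes the mass's motion up the incline: f = μN = 0.07 × 58.884 = 4.122 N acting down the slope.
Newton's second law for the mass (up-slope positive): T − 35.331 − 4.122 = 7 a. For the hanging weight (downward positive): 5.8 × 9.81 − T = 5.8 a.
Adding the two equations eliminates T: 17.445 = 12.8 a, so a = 1.3629 m/s².
Then from the hanging weight's equation, T = 5.8 × (9.81 − 1.3629) = 48.993 N.

48.99 N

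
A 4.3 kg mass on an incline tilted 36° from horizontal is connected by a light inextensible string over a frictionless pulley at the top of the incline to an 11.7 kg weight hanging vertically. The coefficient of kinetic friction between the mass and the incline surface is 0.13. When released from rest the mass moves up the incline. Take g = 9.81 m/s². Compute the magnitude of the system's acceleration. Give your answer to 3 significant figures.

5.35 m/s²

For the mass on the incline: the weight component along the slope is m₁g sin 36° = 4.3 × 9.81 × 0.5878 = 24.795 N and the normal force is N = m₁g cos 36° = 34.127 N.
Kinetic friction opposes the mass's motion up the incline: f = μN = 0.13 × 34.127 = 4.437 N acting down the slope.
Newton's second law for the mass (up-slope positive): T − 24.795 − 4.437 = 4.3 a. For the hanging weight (downward positive): 11.7 × 9.81 − T = 11.7 a.
Adding the two equations eliminates T: 85.545 = 16 a, so a = 5.3466 m/s².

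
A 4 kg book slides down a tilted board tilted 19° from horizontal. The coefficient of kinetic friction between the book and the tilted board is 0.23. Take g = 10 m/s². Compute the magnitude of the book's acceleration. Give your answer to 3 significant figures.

1.08 m/s²

Resolving the weight along the incline: the component pulling the book down the slope is mg sin 19° = 4 × 10 × 0.3256 = 13.024 N, and the normal force is N = mg cos 19° = 4 × 10 × 0.9455 = 37.820 N.
Kinetic friction acts up the slope with magnitude f = μN = 0.23 × 37.820 = 8.699 N.
Net force along the incline is 13.024 − 8.699 = 4.325 N, so a = 4.325 / 4 = 1.0813 m/s².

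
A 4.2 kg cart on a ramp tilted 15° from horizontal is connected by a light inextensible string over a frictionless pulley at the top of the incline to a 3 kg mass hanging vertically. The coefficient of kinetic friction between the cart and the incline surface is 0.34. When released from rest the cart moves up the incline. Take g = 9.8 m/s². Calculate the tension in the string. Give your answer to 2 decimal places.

For the cart on the incline: the weight component along the slope is m₁g sin 15° = 4.2 × 9.8 × 0.2588 = 10.652 N and the normal force is N = m₁g cos 15° = 39.758 N.
Kinetic friction opposes the cart's motion up the incline: f = μN = 0.34 × 39.758 = 13.518 N acting down the slope.
Newton's second law for the cart (up-slope positive): T − 10.652 − 13.518 = 4.2 a. For the hanging mass (downward positive): 3 × 9.8 − T = 3 a.
Adding the two equations eliminates T: 5.230 = 7.2 a, so a = 0.7264 m/s².
Then from the hanging mass's equation, T = 3 × (9.8 − 0.7264) = 27.221 N.

27.22 N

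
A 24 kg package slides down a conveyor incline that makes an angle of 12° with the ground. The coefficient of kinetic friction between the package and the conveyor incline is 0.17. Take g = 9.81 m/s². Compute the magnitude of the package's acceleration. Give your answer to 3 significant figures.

Resolving the weight along the incline: the component pulling the package down the slope is mg sin 12° = 24 × 9.81 × 0.2079 = 48.948 N, and the normal force is N = mg cos 12° = 24 × 9.81 × 0.9781 = 230.284 N.
Kinetic friction acts up the slope with magnitude f = μN = 0.17 × 230.284 = 39.148 N.
Net force along the incline is 48.948 − 39.148 = 9.800 N, so a = 9.800 / 24 = 0.4083 m/s².

0.408 m/s²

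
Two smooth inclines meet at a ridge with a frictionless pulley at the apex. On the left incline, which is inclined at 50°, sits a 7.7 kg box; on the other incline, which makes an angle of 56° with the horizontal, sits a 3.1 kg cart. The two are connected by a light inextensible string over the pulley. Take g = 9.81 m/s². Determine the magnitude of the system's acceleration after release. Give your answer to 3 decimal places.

3.023 m/s²

Resolve each weight along its own incline: the 7.7 kg mass has component 7.7 × 9.81 × sin 50° = 57.865 N down its slope, and the 3.1 kg mass has 3.1 × 9.81 × sin 56° = 25.212 N down its slope.
The 7.7 kg side's 57.865 N exceeds the other side's 25.212 N, so that mass slides down and the 3.1 kg mass slides up. Taking that direction as positive, Newton's second law for the whole system gives 57.865 − 25.212 = (7.7 + 3.1) a, so a = 32.653 / 10.8 = 3.0234 m/s².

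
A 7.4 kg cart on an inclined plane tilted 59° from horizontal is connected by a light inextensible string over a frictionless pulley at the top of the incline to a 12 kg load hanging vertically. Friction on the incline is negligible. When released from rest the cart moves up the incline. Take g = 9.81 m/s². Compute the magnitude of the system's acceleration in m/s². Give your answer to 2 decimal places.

2.86 m/s²

For the cart on the incline: the weight component along the slope is m₁g sin 59° = 7.4 × 9.81 × 0.8572 = 62.228 N and the normal force is N = m₁g cos 59° = 37.389 N.
Newton's second law for the cart (up-slope positive): T − 62.228 = 7.4 a. For the hanging load (downward positive): 12 × 9.81 − T = 12 a.
Adding the two equations eliminates T: 55.492 = 19.4 a, so a = 2.8604 m/s².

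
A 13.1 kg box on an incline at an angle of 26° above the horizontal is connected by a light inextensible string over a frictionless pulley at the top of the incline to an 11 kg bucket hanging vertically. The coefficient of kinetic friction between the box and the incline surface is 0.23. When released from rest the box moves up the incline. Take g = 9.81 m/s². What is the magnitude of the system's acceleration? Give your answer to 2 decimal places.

For the box on the incline: the weight component along the slope is m₁g sin 26° = 13.1 × 9.81 × 0.4384 = 56.339 N and the normal force is N = m₁g cos 26° = 115.505 N.
Kinetic friction opposes the box's motion up the incline: f = μN = 0.23 × 115.505 = 26.566 N acting down the slope.
Newton's second law for the box (up-slope positive): T − 56.339 − 26.566 = 13.1 a. For the hanging bucket (downward positive): 11 × 9.81 − T = 11 a.
Adding the two equations eliminates T: 25.005 = 24.1 a, so a = 1.0376 m/s².

1.04 m/s²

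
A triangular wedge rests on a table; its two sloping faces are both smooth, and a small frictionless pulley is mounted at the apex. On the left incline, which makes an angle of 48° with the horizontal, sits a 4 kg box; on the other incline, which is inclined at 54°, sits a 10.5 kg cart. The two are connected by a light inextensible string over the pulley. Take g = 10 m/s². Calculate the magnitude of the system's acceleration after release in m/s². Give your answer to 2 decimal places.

Resolve each weight along its own incline: the 4 kg mass has component 4 × 10 × sin 48° = 29.726 N down its slope, and the 10.5 kg mass has 10.5 × 10 × sin 54° = 84.947 N down its slope.
The 10.5 kg side's 84.947 N exceeds the other side's 29.726 N, so that mass slides down and the 4 kg mass slides up. Taking that direction as positive, Newton's second law for the whole system gives 84.947 − 29.726 = (4 + 10.5) a, so a = 55.221 / 14.5 = 3.8083 m/s².

3.81 m/s²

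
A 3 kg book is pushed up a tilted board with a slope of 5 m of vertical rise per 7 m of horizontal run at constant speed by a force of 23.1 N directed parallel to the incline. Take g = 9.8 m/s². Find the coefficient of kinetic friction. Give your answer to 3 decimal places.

At constant speed ΣF = 0 along the incline. The applied 23.1 N acts up the slope; the weight component mg sin 35.54° = 17.088 N and kinetic friction μN both act down the slope.
So 23.1 = 17.088 + μ × 23.924, giving μ = (23.1 − 17.088) / 23.924 = 0.2513.

0.251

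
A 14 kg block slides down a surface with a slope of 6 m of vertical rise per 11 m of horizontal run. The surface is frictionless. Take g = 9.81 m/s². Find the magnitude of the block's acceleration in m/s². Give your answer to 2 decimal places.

Resolving the weight along the incline: the component pulling the block down the slope is mg sin 28.61° = 14 × 9.81 × 0.4789 = 65.772 N, and the normal force is N = mg cos 28.61° = 14 × 9.81 × 0.8779 = 120.571 N.
With no friction the net force along the incline is 65.772 N, so a = g sin 28.61° = 65.772 / 14 = 4.6980 m/s².

4.70 m/s²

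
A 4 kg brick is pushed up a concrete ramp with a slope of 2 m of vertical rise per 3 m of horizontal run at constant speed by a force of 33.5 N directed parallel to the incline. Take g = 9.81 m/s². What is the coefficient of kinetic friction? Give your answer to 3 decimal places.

0.359

At constant speed ΣF = 0 along the incline. The applied 33.5 N acts up the slope; the weight component mg sin 33.69° = 21.766 N and kinetic friction μN both act down the slope.
So 33.5 = 21.766 + μ × 32.650, giving μ = (33.5 − 21.766) / 32.650 = 0.3594.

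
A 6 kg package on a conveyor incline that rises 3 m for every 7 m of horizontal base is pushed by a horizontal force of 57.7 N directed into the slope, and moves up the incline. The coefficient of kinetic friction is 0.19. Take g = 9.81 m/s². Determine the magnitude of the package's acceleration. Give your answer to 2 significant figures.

The horizontal push has components F cos 23.20° = 57.7 × 0.9191 = 53.032 N up the incline and F sin 23.20° = 57.7 × 0.3939 = 22.728 N pressing into the surface.
The normal force is therefore N = mg cos 23.20° + F sin 23.20° = 54.098 + 22.728 = 76.826 N, and kinetic friction down the slope is μN = 0.19 × 76.826 = 14.597 N.
Along the incline: F cos 23.20° − mg sin 23.20° − μN = ma, so 53.032 − 23.185 − 14.597 = 6 a, giving a = 2.5417 m/s².

2.5 m/s²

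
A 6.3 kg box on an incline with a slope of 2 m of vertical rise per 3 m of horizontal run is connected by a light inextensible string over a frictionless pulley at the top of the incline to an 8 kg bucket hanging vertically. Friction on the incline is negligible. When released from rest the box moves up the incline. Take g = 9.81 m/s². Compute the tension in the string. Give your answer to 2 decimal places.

For the box on the incline: the weight component along the slope is m₁g sin 33.69° = 6.3 × 9.81 × 0.5547 = 34.282 N and the normal force is N = m₁g cos 33.69° = 51.423 N.
Newton's second law for the box (up-slope positive): T − 34.282 = 6.3 a. For the hanging bucket (downward positive): 8 × 9.81 − T = 8 a.
Adding the two equations eliminates T: 44.198 = 14.3 a, so a = 3.0908 m/s².
Then from the hanging bucket's equation, T = 8 × (9.81 − 3.0908) = 53.754 N.

53.75 N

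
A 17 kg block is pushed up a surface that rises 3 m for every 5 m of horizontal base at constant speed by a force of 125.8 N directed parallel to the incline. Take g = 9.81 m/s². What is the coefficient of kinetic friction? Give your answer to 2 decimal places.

0.28

At constant speed ΣF = 0 along the incline. The applied 125.8 N acts up the slope; the weight component mg sin 30.96° = 85.802 N and kinetic friction μN both act down the slope.
So 125.8 = 85.802 + μ × 143.004, giving μ = (125.8 − 85.802) / 143.004 = 0.2797.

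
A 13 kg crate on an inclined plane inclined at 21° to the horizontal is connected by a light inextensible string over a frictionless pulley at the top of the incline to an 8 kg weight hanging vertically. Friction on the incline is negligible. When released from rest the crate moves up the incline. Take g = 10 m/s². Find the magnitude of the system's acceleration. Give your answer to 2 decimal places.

1.59 m/s²

For the crate on the incline: the weight component along the slope is m₁g sin 21° = 13 × 10 × 0.3584 = 46.592 N and the normal force is N = m₁g cos 21° = 121.365 N.
Newton's second law for the crate (up-slope positive): T − 46.592 = 13 a. For the hanging weight (downward positive): 8 × 10 − T = 8 a.
Adding the two equations eliminates T: 33.408 = 21 a, so a = 1.5909 m/s².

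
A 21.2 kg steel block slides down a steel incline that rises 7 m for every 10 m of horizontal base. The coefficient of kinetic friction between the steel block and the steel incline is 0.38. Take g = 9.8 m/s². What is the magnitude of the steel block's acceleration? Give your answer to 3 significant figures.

2.57 m/s²

Resolving the weight along the incline: the component pulling the steel block down the slope is mg sin 34.99° = 21.2 × 9.8 × 0.5735 = 119.150 N, and the normal force is N = mg cos 34.99° = 21.2 × 9.8 × 0.8192 = 170.197 N.
Kinetic friction acts up the slope with magnitude f = μN = 0.38 × 170.197 = 64.675 N.
Net force along the incline is 119.150 − 64.675 = 54.475 N, so a = 54.475 / 21.2 = 2.5696 m/s².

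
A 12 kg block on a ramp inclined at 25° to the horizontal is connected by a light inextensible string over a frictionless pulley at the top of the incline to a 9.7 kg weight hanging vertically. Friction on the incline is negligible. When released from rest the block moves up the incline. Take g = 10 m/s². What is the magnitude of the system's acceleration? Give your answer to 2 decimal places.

2.13 m/s²

For the block on the incline: the weight component along the slope is m₁g sin 25° = 12 × 10 × 0.4226 = 50.712 N and the normal force is N = m₁g cos 25° = 108.757 N.
Newton's second law for the block (up-slope positive): T − 50.712 = 12 a. For the hanging weight (downward positive): 9.7 × 10 − T = 9.7 a.
Adding the two equations eliminates T: 46.288 = 21.7 a, so a = 2.1331 m/s².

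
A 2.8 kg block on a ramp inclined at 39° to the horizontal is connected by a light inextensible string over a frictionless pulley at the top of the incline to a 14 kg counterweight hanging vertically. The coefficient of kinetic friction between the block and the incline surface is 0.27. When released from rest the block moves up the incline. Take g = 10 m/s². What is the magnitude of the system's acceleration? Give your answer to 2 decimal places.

6.93 m/s²

For the block on the incline: the weight component along the slope is m₁g sin 39° = 2.8 × 10 × 0.6293 = 17.620 N and the normal force is N = m₁g cos 39° = 21.760 N.
Kinetic friction opposes the block's motion up the incline: f = μN = 0.27 × 21.760 = 5.875 N acting down the slope.
Newton's second law for the block (up-slope positive): T − 17.620 − 5.875 = 2.8 a. For the hanging counterweight (downward positive): 14 × 10 − T = 14 a.
Adding the two equations eliminates T: 116.505 = 16.8 a, so a = 6.9348 m/s².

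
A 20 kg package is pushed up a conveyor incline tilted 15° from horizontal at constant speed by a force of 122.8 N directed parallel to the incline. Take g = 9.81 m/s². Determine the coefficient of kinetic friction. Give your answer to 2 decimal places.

0.38

At constant speed ΣF = 0 along the incline. The applied 122.8 N acts up the slope; the weight component mg sin 15° = 50.780 N and kinetic friction μN both act down the slope.
So 122.8 = 50.780 + μ × 189.515, giving μ = (122.8 − 50.780) / 189.515 = 0.3800.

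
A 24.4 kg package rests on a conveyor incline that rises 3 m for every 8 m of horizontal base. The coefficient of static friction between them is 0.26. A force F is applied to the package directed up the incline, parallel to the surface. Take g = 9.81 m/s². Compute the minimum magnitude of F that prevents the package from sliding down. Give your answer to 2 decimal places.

The normal force is N = mg cos 20.56° = 224.123 N. With F at its minimum the package is on the verge of sliding down, so static friction is at its maximum μ_s N = 0.26 × 224.123 = 58.272 N and acts up the slope.
Equilibrium along the incline: F + μ_s N = mg sin 20.56°, so F = 84.046 − 58.272 = 25.774 N.

25.77 N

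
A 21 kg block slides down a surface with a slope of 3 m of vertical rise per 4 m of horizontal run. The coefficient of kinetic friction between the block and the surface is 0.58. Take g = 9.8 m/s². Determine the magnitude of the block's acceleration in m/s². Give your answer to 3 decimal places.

1.333 m/s²

Resolving the weight along the incline: the component pulling the block down the slope is mg sin 36.87° = 21 × 9.8 × 0.6000 = 123.480 N, and the normal force is N = mg cos 36.87° = 21 × 9.8 × 0.8000 = 164.640 N.
Kinetic friction acts up the slope with magnitude f = μN = 0.58 × 164.640 = 95.491 N.
Net force along the incline is 123.480 − 95.491 = 27.989 N, so a = 27.989 / 21 = 1.3328 m/s².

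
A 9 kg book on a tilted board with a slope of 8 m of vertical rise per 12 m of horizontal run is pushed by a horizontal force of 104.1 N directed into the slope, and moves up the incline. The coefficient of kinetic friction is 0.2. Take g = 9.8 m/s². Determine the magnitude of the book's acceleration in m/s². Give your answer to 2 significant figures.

The horizontal push has components F cos 33.69° = 104.1 × 0.8321 = 86.622 N up the incline and F sin 33.69° = 104.1 × 0.5547 = 57.744 N pressing into the surface.
The normal force is therefore N = mg cos 33.69° + F sin 33.69° = 73.391 + 57.744 = 131.135 N, and kinetic friction down the slope is μN = 0.2 × 131.135 = 26.227 N.
Along the incline: F cos 33.69° − mg sin 33.69° − μN = ma, so 86.622 − 48.925 − 26.227 = 9 a, giving a = 1.2744 m/s².

1.3 m/s²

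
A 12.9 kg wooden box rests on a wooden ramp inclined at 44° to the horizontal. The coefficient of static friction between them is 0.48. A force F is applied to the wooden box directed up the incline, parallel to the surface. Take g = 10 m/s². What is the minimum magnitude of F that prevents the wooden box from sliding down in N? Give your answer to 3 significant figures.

45.1 N

The normal force is N = mg cos 44° = 92.795 N. With F at its minimum the wooden box is on the verge of sliding down, so static friction is at its maximum μ_s N = 0.48 × 92.795 = 44.542 N and acts up the slope.
Equilibrium along the incline: F + μ_s N = mg sin 44°, so F = 89.611 − 44.542 = 45.069 N.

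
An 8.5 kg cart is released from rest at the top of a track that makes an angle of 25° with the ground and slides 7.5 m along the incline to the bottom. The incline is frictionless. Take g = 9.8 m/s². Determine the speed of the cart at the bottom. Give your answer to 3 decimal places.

The weight component along the incline is mg sin 25° = 35.204 N and the normal force is N = mg cos 25° = 75.495 N.
With no friction, a = g sin 25° = 4.1417 m/s².
Starting from rest over a distance of 7.5 m, v² = 2aL = 2 × 4.1417 × 7.5 = 62.1255, so v = 7.8820 m/s.

7.882 m/s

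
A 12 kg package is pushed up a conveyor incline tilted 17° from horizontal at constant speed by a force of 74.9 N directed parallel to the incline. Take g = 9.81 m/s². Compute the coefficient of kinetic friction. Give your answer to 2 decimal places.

0.36

At constant speed ΣF = 0 along the incline. The applied 74.9 N acts up the slope; the weight component mg sin 17° = 34.418 N and kinetic friction μN both act down the slope.
So 74.9 = 34.418 + μ × 112.576, giving μ = (74.9 − 34.418) / 112.576 = 0.3596.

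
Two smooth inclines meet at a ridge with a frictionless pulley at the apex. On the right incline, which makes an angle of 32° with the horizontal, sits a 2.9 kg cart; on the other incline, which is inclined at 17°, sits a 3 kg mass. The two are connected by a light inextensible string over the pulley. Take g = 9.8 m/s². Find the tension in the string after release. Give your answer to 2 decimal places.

11.88 N

Resolve each weight along its own incline: the 2.9 kg mass has component 2.9 × 9.8 × sin 32° = 15.060 N down its slope, and the 3 kg mass has 3 × 9.8 × sin 17° = 8.596 N down its slope.
The 2.9 kg side's 15.060 N exceeds the other side's 8.596 N, so that mass slides down and the 3 kg mass slides up. Taking that direction as positive, Newton's second law for the whole system gives 15.060 − 8.596 = (2.9 + 3) a, so a = 6.464 / 5.9 = 1.0956 m/s².
For the 3 kg mass (up-slope positive): T − 8.596 = 3 × 1.0956, so T = 11.883 N.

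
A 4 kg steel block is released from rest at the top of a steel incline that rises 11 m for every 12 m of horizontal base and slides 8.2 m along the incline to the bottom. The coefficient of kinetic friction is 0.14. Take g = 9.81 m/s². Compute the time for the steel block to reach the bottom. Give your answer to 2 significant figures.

The weight component along the incline is mg sin 42.51° = 26.515 N and the normal force is N = mg cos 42.51° = 28.926 N.
Friction up the slope is f = μN = 0.14 × 28.926 = 4.050 N, so the net downslope force is 26.515 − 4.050 = 22.465 N and a = 22.465 / 4 = 5.6162 m/s².
Starting from rest, L = ½at², so t = √(2L/a) = √(2 × 8.2 / 5.6162) = 1.7088 s.

1.7 s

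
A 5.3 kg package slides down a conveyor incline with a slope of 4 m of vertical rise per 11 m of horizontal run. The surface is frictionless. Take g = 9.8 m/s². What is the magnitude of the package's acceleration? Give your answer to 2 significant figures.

3.3 m/s²

Resolving the weight along the incline: the component pulling the package down the slope is mg sin 19.98° = 5.3 × 9.8 × 0.3417 = 17.748 N, and the normal force is N = mg cos 19.98° = 5.3 × 9.8 × 0.9398 = 48.813 N.
With no friction the net force along the incline is 17.748 N, so a = g sin 19.98° = 17.748 / 5.3 = 3.3487 m/s².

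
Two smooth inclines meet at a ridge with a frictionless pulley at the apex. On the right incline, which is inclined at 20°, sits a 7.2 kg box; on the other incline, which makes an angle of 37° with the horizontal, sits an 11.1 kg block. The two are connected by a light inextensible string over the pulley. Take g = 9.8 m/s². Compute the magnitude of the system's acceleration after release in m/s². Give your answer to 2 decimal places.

2.26 m/s²

Resolve each weight along its own incline: the 7.2 kg mass has component 7.2 × 9.8 × sin 20° = 24.133 N down its slope, and the 11.1 kg mass has 11.1 × 9.8 × sin 37° = 65.465 N down its slope.
The 11.1 kg side's 65.465 N exceeds the other side's 24.133 N, so that mass slides down and the 7.2 kg mass slides up. Taking that direction as positive, Newton's second law for the whole system gives 65.465 − 24.133 = (7.2 + 11.1) a, so a = 41.332 / 18.3 = 2.2586 m/s².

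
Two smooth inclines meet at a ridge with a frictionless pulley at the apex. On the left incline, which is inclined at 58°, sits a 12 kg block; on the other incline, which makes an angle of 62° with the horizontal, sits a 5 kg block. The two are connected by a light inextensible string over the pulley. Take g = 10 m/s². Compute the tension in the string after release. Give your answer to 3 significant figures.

Resolve each weight along its own incline: the 12 kg mass has component 12 × 10 × sin 58° = 101.766 N down its slope, and the 5 kg mass has 5 × 10 × sin 62° = 44.147 N down its slope.
The 12 kg side's 101.766 N exceeds the other side's 44.147 N, so that mass slides down and the 5 kg mass slides up. Taking that direction as positive, Newton's second law for the whole system gives 101.766 − 44.147 = (12 + 5) a, so a = 57.619 / 17 = 3.3894 m/s².
For the 5 kg mass (up-slope positive): T − 44.147 = 5 × 3.3894, so T = 61.094 N.

61.1 N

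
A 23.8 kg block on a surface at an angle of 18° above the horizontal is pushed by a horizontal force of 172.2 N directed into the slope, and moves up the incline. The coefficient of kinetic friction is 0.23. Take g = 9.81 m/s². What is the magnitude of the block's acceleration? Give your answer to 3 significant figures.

1.19 m/s²

The horizontal push has components F cos 18° = 172.2 × 0.9511 = 163.779 N up the incline and F sin 18° = 172.2 × 0.3090 = 53.210 N pressing into the surface.
The normal force is therefore N = mg cos 18° + F sin 18° = 222.061 + 53.210 = 275.271 N, and kinetic friction down the slope is μN = 0.23 × 275.271 = 63.312 N.
Along the incline: F cos 18° − mg sin 18° − μN = ma, so 163.779 − 72.145 − 63.312 = 23.8 a, giving a = 1.1900 m/s².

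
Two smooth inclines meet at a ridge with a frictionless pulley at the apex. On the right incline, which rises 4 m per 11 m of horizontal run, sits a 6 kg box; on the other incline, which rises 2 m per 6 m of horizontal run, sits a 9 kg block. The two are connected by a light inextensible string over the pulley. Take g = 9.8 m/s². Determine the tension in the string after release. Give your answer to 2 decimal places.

Resolve each weight along its own incline: the 6 kg mass has component 6 × 9.8 × sin 19.98° = 20.094 N down its slope, and the 9 kg mass has 9 × 9.8 × sin 18.43° = 27.891 N down its slope.
The 9 kg side's 27.891 N exceeds the other side's 20.094 N, so that mass slides down and the 6 kg mass slides up. Taking that direction as positive, Newton's second law for the whole system gives 27.891 − 20.094 = (6 + 9) a, so a = 7.797 / 15 = 0.5198 m/s².
For the 6 kg mass (up-slope positive): T − 20.094 = 6 × 0.5198, so T = 23.213 N.

23.21 N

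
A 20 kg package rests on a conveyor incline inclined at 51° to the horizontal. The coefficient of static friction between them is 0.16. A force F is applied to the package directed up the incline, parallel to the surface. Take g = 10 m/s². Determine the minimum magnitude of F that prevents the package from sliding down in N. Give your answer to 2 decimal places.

135.29 N

The normal force is N = mg cos 51° = 125.864 N. With F at its minimum the package is on the verge of sliding down, so static friction is at its maximum μ_s N = 0.16 × 125.864 = 20.138 N and acts up the slope.
Equilibrium along the incline: F + μ_s N = mg sin 51°, so F = 155.429 − 20.138 = 135.291 N.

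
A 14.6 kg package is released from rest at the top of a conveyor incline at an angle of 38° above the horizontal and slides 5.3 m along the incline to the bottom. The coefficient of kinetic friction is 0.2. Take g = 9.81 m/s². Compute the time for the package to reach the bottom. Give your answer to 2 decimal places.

1.54 s

The weight component along the incline is mg sin 38° = 88.179 N and the normal force is N = mg cos 38° = 112.864 N.
Friction up the slope is f = μN = 0.2 × 112.864 = 22.573 N, so the net downslope force is 88.179 − 22.573 = 65.606 N and a = 65.606 / 14.6 = 4.4936 m/s².
Starting from rest, L = ½at², so t = √(2L/a) = √(2 × 5.3 / 4.4936) = 1.5359 s.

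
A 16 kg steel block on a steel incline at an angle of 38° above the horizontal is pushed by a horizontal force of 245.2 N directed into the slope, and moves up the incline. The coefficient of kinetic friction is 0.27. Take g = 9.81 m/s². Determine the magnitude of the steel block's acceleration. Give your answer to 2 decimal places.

1.40 m/s²

The horizontal push has components F cos 38° = 245.2 × 0.7880 = 193.218 N up the incline and F sin 38° = 245.2 × 0.6157 = 150.970 N pressing into the surface.
The normal force is therefore N = mg cos 38° + F sin 38° = 123.684 + 150.970 = 274.654 N, and kinetic friction down the slope is μN = 0.27 × 274.654 = 74.157 N.
Along the incline: F cos 38° − mg sin 38° − μN = ma, so 193.218 − 96.640 − 74.157 = 16 a, giving a = 1.4013 m/s².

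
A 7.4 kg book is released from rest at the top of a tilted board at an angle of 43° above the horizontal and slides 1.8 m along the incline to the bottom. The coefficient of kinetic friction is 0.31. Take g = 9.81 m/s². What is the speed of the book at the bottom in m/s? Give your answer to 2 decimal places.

4.01 m/s

The weight component along the incline is mg sin 43° = 49.509 N and the normal force is N = mg cos 43° = 53.092 N.
Friction up the slope is f = μN = 0.31 × 53.092 = 16.459 N, so the net downslope force is 49.509 − 16.459 = 33.050 N and a = 33.050 / 7.4 = 4.4662 m/s².
Starting from rest over a distance of 1.8 m, v² = 2aL = 2 × 4.4662 × 1.8 = 16.0783, so v = 4.0098 m/s.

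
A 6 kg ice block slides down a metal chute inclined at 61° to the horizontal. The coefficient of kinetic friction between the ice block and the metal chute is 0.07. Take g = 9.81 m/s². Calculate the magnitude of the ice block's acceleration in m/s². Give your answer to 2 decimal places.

Resolving the weight along the incline: the component pulling the ice block down the slope is mg sin 61° = 6 × 9.81 × 0.8746 = 51.479 N, and the normal force is N = mg cos 61° = 6 × 9.81 × 0.4848 = 28.535 N.
Kinetic friction acts up the slope with magnitude f = μN = 0.07 × 28.535 = 1.997 N.
Net force along the incline is 51.479 − 1.997 = 49.482 N, so a = 49.482 / 6 = 8.2470 m/s².

8.25 m/s²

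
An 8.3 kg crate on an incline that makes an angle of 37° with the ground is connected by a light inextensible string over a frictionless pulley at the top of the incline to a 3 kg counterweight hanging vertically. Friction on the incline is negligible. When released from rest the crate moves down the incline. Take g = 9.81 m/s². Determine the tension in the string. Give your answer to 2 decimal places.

For the crate on the incline: the weight component along the slope is m₁g sin 37° = 8.3 × 9.81 × 0.6018 = 49.000 N and the normal force is N = m₁g cos 37° = 65.027 N.
Newton's second law for the crate (down-slope positive): 49.000 − T = 8.3 a. For the hanging counterweight (upward positive): T − 3 × 9.81 = 3 a.
Adding the two equations eliminates T: 19.570 = 11.3 a, so a = 1.7319 m/s².
Then from the hanging counterweight's equation, T = 3 × (9.81 + 1.7319) = 34.626 N.

34.63 N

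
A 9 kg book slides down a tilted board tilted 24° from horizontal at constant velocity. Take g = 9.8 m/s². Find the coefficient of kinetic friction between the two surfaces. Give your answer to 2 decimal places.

At constant velocity the net force along the incline is zero: mg sin 24° = μ mg cos 24°.
So μ = tan 24° = 0.4067 / 0.9135 = 0.4452.

0.45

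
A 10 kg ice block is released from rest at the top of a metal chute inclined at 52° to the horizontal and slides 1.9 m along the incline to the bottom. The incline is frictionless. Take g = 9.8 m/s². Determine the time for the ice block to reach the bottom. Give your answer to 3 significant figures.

0.701 s

The weight component along the incline is mg sin 52° = 77.225 N and the normal force is N = mg cos 52° = 60.335 N.
With no friction, a = g sin 52° = 7.7225 m/s².
Starting from rest, L = ½at², so t = √(2L/a) = √(2 × 1.9 / 7.7225) = 0.7015 s.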